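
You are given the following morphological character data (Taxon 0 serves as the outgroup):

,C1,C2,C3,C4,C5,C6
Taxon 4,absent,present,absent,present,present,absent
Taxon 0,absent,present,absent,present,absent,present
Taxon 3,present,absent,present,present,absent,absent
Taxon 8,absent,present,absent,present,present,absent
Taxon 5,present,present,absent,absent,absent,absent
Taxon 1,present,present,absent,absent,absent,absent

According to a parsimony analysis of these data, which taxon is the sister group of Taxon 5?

Taxon 1

Character polarity is set by the outgroup: the derived state is whichever differs from the outgroup's state, so for C2, C4, C6 the derived state is 'absent', and for the remaining characters it is 'present'.
C1: derived state 'present' in Taxon 1, Taxon 3, and Taxon 5 only — synapomorphy for {Taxon 1, Taxon 3, Taxon 5}.
C2 (derived state 'absent') is unique to Taxon 3 (autapomorphy; uninformative for grouping).
C3 (derived state 'present') is unique to Taxon 3 (autapomorphy; uninformative for grouping).
C4: derived state 'absent' in Taxon 1 and Taxon 5 only — synapomorphy for {Taxon 1, Taxon 5}.
C5 (derived state 'present') is shared by Taxon 4 and Taxon 8 — a synapomorphy uniting that clade.
C6 (derived state 'absent') is shared by all ingroup taxa — unites the whole ingroup.
Most parsimonious ingroup topology: (((Taxon 1,Taxon 5),Taxon 3),(Taxon 8,Taxon 4)).
Taxon 5 and Taxon 1 form a cherry on this tree, so they are sister taxa.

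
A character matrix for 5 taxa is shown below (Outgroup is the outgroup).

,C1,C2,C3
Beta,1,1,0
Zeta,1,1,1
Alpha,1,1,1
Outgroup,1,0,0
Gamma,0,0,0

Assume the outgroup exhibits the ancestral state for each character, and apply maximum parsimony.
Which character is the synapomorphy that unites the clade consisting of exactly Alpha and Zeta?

Character polarity is set by the outgroup: the derived state is whichever differs from the outgroup's state, so for C1 the derived state is '0', and for the remaining characters it is '1'.
C1 (derived state '0') is unique to Gamma (autapomorphy; uninformative for grouping).
Only Alpha, Beta, and Zeta show the derived state '1' for C2, supporting them as a clade.
Only Alpha and Zeta show the derived state '1' for C3, supporting them as a clade.
Most parsimonious ingroup topology: (((Zeta,Alpha),Beta),Gamma).
The clade {Alpha, Zeta} is supported by C3: its derived state '1' occurs in exactly those taxa and in no other taxon (including the outgroup).

C3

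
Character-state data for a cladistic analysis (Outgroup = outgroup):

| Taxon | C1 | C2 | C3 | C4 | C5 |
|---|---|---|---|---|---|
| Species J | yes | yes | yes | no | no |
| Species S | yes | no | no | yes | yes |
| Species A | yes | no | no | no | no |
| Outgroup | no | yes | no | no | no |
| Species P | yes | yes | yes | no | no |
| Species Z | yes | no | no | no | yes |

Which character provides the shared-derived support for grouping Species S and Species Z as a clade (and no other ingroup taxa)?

Character polarity is set by the outgroup: the derived state is whichever differs from the outgroup's state, so for C2 the derived state is 'no', and for the remaining characters it is 'yes'.
All ingroup taxa share the derived state 'yes' for C1; it defines the ingroup but does not resolve relationships within it.
C2: derived state 'no' in Species A, Species S, and Species Z only — synapomorphy for {Species A, Species S, Species Z}.
C3: derived state 'yes' in Species J and Species P only — synapomorphy for {Species J, Species P}.
C4 (derived state 'yes') is unique to Species S (autapomorphy; uninformative for grouping).
Only Species S and Species Z show the derived state 'yes' for C5, supporting them as a clade.
Most parsimonious ingroup topology: (((Species S,Species Z),Species A),(Species J,Species P)).
The clade {Species S, Species Z} is supported by C5: its derived state 'yes' occurs in exactly those taxa and in no other taxon (including the outgroup).

C5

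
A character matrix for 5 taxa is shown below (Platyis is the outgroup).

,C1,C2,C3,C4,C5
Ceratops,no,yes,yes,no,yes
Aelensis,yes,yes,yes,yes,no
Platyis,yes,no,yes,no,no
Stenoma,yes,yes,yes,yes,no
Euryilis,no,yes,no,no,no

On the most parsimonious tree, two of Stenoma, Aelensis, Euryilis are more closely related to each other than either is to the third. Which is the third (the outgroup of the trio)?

Euryilis

Character polarity is set by the outgroup: the derived state is whichever differs from the outgroup's state, so for C1, C3 the derived state is 'no', and for the remaining characters it is 'yes'.
C1: derived state 'no' in Ceratops and Euryilis only — synapomorphy for {Ceratops, Euryilis}.
C2 (derived state 'yes') is shared by all ingroup taxa — unites the whole ingroup.
C3 (derived state 'no') is unique to Euryilis (autapomorphy; uninformative for grouping).
C4 (derived state 'yes') is shared by Aelensis and Stenoma — a synapomorphy uniting that clade.
C5 (derived state 'yes') is unique to Ceratops (autapomorphy; uninformative for grouping).
Most parsimonious ingroup topology: ((Euryilis,Ceratops),(Stenoma,Aelensis)).
Stenoma and Aelensis share a more recent common ancestor with each other than either does with Euryilis, so Euryilis is the least closely related of the three.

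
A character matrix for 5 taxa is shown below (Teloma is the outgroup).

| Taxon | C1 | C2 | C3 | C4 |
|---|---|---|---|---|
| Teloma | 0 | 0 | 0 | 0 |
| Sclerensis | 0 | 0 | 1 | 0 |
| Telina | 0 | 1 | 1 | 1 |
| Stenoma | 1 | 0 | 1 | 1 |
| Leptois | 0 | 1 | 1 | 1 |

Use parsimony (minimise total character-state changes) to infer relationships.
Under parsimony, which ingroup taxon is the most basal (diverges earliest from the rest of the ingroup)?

The outgroup has state '0' for every character, so '1' is the derived state throughout.
C1: derived state '1' in Stenoma only — an autapomorphy, so it tells us nothing about relationships among taxa.
Only Leptois and Telina show the derived state '1' for C2, supporting them as a clade.
All ingroup taxa share the derived state '1' for C3; it defines the ingroup but does not resolve relationships within it.
Only Leptois, Stenoma, and Telina show the derived state '1' for C4, supporting them as a clade.
Most parsimonious ingroup topology: (Sclerensis,((Telina,Leptois),Stenoma)).
Sclerensis is sister to the clade containing all other ingroup taxa, so it is the earliest-diverging (most basal) ingroup lineage.

Sclerensis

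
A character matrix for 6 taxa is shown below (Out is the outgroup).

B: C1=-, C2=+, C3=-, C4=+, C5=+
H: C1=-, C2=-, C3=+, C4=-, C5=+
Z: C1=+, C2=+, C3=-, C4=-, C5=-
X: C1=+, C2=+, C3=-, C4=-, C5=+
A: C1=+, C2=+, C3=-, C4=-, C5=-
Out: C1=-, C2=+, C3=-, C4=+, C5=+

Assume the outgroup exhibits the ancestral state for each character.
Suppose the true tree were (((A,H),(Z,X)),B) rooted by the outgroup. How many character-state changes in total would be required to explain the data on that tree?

7

Map each character onto (((A,H),(Z,X)),B) (rooted by Out) and count the minimum state changes it requires (Fitch parsimony):
C1: 2; C2: 1; C3: 1; C4: 1; C5: 2.
Total tree length = 7.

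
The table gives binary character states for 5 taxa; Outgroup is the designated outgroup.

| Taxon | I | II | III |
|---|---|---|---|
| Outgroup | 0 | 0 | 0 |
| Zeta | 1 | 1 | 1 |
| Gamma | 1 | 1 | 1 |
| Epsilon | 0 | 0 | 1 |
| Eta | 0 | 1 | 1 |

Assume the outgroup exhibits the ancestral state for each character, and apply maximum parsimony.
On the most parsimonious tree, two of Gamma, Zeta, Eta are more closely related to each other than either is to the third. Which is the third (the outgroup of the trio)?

The outgroup has state '0' for every character, so '1' is the derived state throughout.
I (derived state '1') is shared by Gamma and Zeta — a synapomorphy uniting that clade.
II (derived state '1') is shared by Eta, Gamma, and Zeta — a synapomorphy uniting that clade.
All ingroup taxa share the derived state '1' for III; it defines the ingroup but does not resolve relationships within it.
Most parsimonious ingroup topology: (((Zeta,Gamma),Eta),Epsilon).
Gamma and Zeta share a more recent common ancestor with each other than either does with Eta, so Eta is the least closely related of the three.

Eta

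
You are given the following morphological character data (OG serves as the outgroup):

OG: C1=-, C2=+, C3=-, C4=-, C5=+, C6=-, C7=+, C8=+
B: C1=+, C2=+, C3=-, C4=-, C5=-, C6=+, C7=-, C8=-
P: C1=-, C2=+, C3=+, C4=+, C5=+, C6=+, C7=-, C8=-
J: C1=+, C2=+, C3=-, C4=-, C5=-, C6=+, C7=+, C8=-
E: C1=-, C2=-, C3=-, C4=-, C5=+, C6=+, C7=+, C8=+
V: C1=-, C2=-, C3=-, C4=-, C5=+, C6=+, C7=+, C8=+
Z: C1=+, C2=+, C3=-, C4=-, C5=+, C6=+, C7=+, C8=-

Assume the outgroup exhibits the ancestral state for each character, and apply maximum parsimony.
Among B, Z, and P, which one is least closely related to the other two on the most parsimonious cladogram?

P

Character polarity is set by the outgroup: the derived state is whichever differs from the outgroup's state, so for C2, C5, C7, C8 the derived state is '-', and for the remaining characters it is '+'.
C1 (derived state '+') is shared by B, J, and Z — a synapomorphy uniting that clade.
C2 (derived state '-') is shared by E and V — a synapomorphy uniting that clade.
C3: derived state '+' in P only — an autapomorphy, so it tells us nothing about relationships among taxa.
C4 (derived state '+') is unique to P (autapomorphy; uninformative for grouping).
C5: derived state '-' in B and J only — synapomorphy for {B, J}.
All ingroup taxa share the derived state '+' for C6; it defines the ingroup but does not resolve relationships within it.
C7 (state '-') occurs in B and P but conflicts with the nesting implied by the other characters — most parsimoniously interpreted as homoplasy.
C8: derived state '-' in B, J, P, and Z only — synapomorphy for {B, J, P, Z}.
Most parsimonious ingroup topology: ((((B,J),Z),P),(E,V)).
Z and B share a more recent common ancestor with each other than either does with P, so P is the least closely related of the three.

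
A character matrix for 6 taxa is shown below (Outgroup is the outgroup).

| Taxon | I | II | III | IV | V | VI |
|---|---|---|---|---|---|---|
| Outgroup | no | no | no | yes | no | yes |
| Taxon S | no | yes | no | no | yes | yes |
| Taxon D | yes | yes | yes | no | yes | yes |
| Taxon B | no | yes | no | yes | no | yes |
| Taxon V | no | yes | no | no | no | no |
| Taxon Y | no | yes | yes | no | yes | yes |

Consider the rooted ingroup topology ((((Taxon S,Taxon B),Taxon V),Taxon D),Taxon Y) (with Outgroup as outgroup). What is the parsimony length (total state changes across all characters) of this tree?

10

Map each character onto ((((Taxon S,Taxon B),Taxon V),Taxon D),Taxon Y) (rooted by Outgroup) and count the minimum state changes it requires (Fitch parsimony):
I: 1; II: 1; III: 2; IV: 2; V: 3; VI: 1.
Total tree length = 10.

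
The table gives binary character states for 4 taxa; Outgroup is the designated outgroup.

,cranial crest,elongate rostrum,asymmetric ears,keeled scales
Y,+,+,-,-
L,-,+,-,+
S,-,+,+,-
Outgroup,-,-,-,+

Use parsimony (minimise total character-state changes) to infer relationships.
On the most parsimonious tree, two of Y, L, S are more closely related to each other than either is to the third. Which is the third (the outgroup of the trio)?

Character polarity is set by the outgroup: the derived state is whichever differs from the outgroup's state, so for keeled scales the derived state is '-', and for the remaining characters it is '+'.
cranial crest: derived state '+' in Y only — an autapomorphy, so it tells us nothing about relationships among taxa.
All ingroup taxa share the derived state '+' for elongate rostrum; it defines the ingroup but does not resolve relationships within it.
asymmetric ears (derived state '+') is unique to S (autapomorphy; uninformative for grouping).
keeled scales: derived state '-' in S and Y only — synapomorphy for {S, Y}.
Most parsimonious ingroup topology: (L,(S,Y)).
Y and S share a more recent common ancestor with each other than either does with L, so L is the least closely related of the three.

L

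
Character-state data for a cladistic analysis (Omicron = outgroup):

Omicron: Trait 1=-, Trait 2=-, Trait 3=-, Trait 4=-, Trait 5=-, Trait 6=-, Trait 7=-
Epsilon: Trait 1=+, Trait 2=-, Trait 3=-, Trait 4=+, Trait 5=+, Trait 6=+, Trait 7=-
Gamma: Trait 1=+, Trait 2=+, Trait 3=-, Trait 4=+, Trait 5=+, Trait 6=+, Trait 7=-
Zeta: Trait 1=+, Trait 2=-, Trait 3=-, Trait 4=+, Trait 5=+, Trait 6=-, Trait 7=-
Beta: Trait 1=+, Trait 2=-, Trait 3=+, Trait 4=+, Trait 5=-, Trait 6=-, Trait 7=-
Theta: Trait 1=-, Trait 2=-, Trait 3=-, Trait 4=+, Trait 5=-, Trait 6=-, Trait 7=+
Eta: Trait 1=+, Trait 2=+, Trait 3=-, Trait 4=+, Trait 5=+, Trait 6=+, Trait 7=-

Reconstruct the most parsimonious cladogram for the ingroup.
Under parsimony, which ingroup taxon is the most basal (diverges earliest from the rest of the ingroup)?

Theta

The outgroup has state '-' for every character, so '+' is the derived state throughout.
Trait 1 (derived state '+') is shared by Beta, Epsilon, Eta, Gamma, and Zeta — a synapomorphy uniting that clade.
Trait 2 (derived state '+') is shared by Eta and Gamma — a synapomorphy uniting that clade.
Trait 3 (derived state '+') is unique to Beta (autapomorphy; uninformative for grouping).
All ingroup taxa share the derived state '+' for Trait 4; it defines the ingroup but does not resolve relationships within it.
Trait 5: derived state '+' in Epsilon, Eta, Gamma, and Zeta only — synapomorphy for {Epsilon, Eta, Gamma, Zeta}.
Only Epsilon, Eta, and Gamma show the derived state '+' for Trait 6, supporting them as a clade.
Trait 7: derived state '+' in Theta only — an autapomorphy, so it tells us nothing about relationships among taxa.
Most parsimonious ingroup topology: ((((Epsilon,(Gamma,Eta)),Zeta),Beta),Theta).
Theta is sister to the clade containing all other ingroup taxa, so it is the earliest-diverging (most basal) ingroup lineage.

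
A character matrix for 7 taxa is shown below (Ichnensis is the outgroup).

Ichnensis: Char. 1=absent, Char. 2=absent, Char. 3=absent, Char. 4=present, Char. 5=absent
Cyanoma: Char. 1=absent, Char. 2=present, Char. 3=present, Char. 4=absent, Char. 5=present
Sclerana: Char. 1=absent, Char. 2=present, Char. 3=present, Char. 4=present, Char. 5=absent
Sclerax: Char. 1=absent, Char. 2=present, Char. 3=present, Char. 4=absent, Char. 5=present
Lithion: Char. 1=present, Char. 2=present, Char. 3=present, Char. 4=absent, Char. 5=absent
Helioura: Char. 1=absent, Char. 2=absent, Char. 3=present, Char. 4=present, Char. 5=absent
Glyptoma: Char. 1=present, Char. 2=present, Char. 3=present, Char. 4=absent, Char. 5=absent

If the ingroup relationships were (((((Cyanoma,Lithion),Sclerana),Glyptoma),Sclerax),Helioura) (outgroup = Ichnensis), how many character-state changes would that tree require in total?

Map each character onto (((((Cyanoma,Lithion),Sclerana),Glyptoma),Sclerax),Helioura) (rooted by Ichnensis) and count the minimum state changes it requires (Fitch parsimony):
Char. 1: 2; Char. 2: 1; Char. 3: 1; Char. 4: 2; Char. 5: 2.
Total tree length = 8.

8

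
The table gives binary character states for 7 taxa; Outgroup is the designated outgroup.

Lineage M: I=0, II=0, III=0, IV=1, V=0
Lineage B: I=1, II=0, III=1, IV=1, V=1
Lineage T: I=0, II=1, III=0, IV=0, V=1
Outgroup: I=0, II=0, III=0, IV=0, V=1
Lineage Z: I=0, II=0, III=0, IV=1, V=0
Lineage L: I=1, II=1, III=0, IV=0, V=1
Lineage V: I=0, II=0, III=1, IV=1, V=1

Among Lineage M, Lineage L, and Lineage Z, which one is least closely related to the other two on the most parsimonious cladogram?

Lineage L

Character polarity is set by the outgroup: the derived state is whichever differs from the outgroup's state, so for V the derived state is '0', and for the remaining characters it is '1'.
I (state '1') occurs in Lineage B and Lineage L but conflicts with the nesting implied by the other characters — most parsimoniously interpreted as homoplasy.
II (derived state '1') is shared by Lineage L and Lineage T — a synapomorphy uniting that clade.
Only Lineage B and Lineage V show the derived state '1' for III, supporting them as a clade.
IV (derived state '1') is shared by Lineage B, Lineage M, Lineage V, and Lineage Z — a synapomorphy uniting that clade.
V (derived state '0') is shared by Lineage M and Lineage Z — a synapomorphy uniting that clade.
Most parsimonious ingroup topology: (((Lineage B,Lineage V),(Lineage M,Lineage Z)),(Lineage T,Lineage L)).
Lineage M and Lineage Z share a more recent common ancestor with each other than either does with Lineage L, so Lineage L is the least closely related of the three.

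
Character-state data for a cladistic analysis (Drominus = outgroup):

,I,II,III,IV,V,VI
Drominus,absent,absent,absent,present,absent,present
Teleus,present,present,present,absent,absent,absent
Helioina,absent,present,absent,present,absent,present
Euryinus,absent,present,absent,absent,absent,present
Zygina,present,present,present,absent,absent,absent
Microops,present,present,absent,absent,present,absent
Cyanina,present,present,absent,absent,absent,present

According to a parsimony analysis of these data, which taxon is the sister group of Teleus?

Zygina

Character polarity is set by the outgroup: the derived state is whichever differs from the outgroup's state, so for IV, VI the derived state is 'absent', and for the remaining characters it is 'present'.
I (derived state 'present') is shared by Cyanina, Microops, Teleus, and Zygina — a synapomorphy uniting that clade.
All ingroup taxa share the derived state 'present' for II; it defines the ingroup but does not resolve relationships within it.
III (derived state 'present') is shared by Teleus and Zygina — a synapomorphy uniting that clade.
Only Cyanina, Euryinus, Microops, Teleus, and Zygina show the derived state 'absent' for IV, supporting them as a clade.
V: derived state 'present' in Microops only — an autapomorphy, so it tells us nothing about relationships among taxa.
Only Microops, Teleus, and Zygina show the derived state 'absent' for VI, supporting them as a clade.
Most parsimonious ingroup topology: (((((Teleus,Zygina),Microops),Cyanina),Euryinus),Helioina).
Teleus and Zygina form a cherry on this tree, so they are sister taxa.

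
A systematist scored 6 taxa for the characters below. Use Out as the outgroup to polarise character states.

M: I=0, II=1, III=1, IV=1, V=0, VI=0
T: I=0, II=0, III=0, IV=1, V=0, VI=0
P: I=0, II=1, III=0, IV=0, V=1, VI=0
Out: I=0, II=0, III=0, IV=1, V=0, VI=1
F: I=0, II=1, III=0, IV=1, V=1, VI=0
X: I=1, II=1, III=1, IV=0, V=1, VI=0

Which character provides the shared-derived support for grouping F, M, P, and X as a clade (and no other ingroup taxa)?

II

Character polarity is set by the outgroup: the derived state is whichever differs from the outgroup's state, so for IV, VI the derived state is '0', and for the remaining characters it is '1'.
I: derived state '1' in X only — an autapomorphy, so it tells us nothing about relationships among taxa.
II (derived state '1') is shared by F, M, P, and X — a synapomorphy uniting that clade.
III groups M and X, which is incompatible with the clades supported by the remaining characters; treating it as convergent (homoplasy) costs fewer steps than any alternative tree.
IV: derived state '0' in P and X only — synapomorphy for {P, X}.
Only F, P, and X show the derived state '1' for V, supporting them as a clade.
VI (derived state '0') is shared by all ingroup taxa — unites the whole ingroup.
Most parsimonious ingroup topology: (((F,(X,P)),M),T).
The clade {F, M, P, X} is supported by II: its derived state '1' occurs in exactly those taxa and in no other taxon (including the outgroup).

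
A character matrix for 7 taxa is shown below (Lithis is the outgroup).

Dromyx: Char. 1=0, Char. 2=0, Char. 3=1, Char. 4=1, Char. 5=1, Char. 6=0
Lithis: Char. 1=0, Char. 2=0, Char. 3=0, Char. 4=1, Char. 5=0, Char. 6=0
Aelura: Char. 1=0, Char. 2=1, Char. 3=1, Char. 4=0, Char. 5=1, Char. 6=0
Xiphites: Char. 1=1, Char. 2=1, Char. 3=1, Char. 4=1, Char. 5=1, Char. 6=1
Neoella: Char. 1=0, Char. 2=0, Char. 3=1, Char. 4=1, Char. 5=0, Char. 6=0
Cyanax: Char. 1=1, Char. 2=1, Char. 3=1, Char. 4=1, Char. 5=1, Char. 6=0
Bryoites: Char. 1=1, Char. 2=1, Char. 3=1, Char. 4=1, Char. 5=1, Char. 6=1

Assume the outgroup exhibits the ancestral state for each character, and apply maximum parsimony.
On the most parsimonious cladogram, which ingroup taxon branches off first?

Neoella

Character polarity is set by the outgroup: the derived state is whichever differs from the outgroup's state, so for Char. 4 the derived state is '0', and for the remaining characters it is '1'.
Char. 1: derived state '1' in Bryoites, Cyanax, and Xiphites only — synapomorphy for {Bryoites, Cyanax, Xiphites}.
Only Aelura, Bryoites, Cyanax, and Xiphites show the derived state '1' for Char. 2, supporting them as a clade.
Char. 3 (derived state '1') is shared by all ingroup taxa — unites the whole ingroup.
Char. 4 (derived state '0') is unique to Aelura (autapomorphy; uninformative for grouping).
Only Aelura, Bryoites, Cyanax, Dromyx, and Xiphites show the derived state '1' for Char. 5, supporting them as a clade.
Char. 6 (derived state '1') is shared by Bryoites and Xiphites — a synapomorphy uniting that clade.
Most parsimonious ingroup topology: ((Dromyx,((Cyanax,(Bryoites,Xiphites)),Aelura)),Neoella).
Neoella is sister to the clade containing all other ingroup taxa, so it is the earliest-diverging (most basal) ingroup lineage.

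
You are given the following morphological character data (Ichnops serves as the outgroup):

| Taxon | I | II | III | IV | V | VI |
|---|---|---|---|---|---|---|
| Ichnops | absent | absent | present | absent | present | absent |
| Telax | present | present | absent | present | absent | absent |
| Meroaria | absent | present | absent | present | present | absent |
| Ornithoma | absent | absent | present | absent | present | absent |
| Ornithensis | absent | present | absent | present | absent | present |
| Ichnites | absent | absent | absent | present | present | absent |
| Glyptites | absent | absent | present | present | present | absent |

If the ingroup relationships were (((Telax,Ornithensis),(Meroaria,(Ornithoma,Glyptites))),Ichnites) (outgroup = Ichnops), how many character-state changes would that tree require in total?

9

Map each character onto (((Telax,Ornithensis),(Meroaria,(Ornithoma,Glyptites))),Ichnites) (rooted by Ichnops) and count the minimum state changes it requires (Fitch parsimony):
I: 1; II: 2; III: 2; IV: 2; V: 1; VI: 1.
Total tree length = 9.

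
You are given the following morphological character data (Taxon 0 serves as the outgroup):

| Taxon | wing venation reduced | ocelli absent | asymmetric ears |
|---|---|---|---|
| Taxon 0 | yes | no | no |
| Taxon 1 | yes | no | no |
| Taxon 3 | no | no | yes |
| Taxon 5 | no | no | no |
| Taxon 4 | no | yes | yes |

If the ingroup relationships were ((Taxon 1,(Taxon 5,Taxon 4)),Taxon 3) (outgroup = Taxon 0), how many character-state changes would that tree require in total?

Map each character onto ((Taxon 1,(Taxon 5,Taxon 4)),Taxon 3) (rooted by Taxon 0) and count the minimum state changes it requires (Fitch parsimony):
wing venation reduced: 2; ocelli absent: 1; asymmetric ears: 2.
Total tree length = 5.

5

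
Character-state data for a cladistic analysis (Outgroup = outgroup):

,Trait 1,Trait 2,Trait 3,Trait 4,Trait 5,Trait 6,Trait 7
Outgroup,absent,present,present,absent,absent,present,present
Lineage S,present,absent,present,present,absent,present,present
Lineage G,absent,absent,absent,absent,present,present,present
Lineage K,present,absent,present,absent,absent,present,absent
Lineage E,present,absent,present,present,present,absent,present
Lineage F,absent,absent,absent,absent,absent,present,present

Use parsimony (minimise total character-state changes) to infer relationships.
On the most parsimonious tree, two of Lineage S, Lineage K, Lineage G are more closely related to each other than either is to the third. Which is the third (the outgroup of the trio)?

Character polarity is set by the outgroup: the derived state is whichever differs from the outgroup's state, so for Trait 2, Trait 3, Trait 6, Trait 7 the derived state is 'absent', and for the remaining characters it is 'present'.
Trait 1 (derived state 'present') is shared by Lineage E, Lineage K, and Lineage S — a synapomorphy uniting that clade.
All ingroup taxa share the derived state 'absent' for Trait 2; it defines the ingroup but does not resolve relationships within it.
Only Lineage F and Lineage G show the derived state 'absent' for Trait 3, supporting them as a clade.
Trait 4 (derived state 'present') is shared by Lineage E and Lineage S — a synapomorphy uniting that clade.
Trait 5 groups Lineage E and Lineage G, which is incompatible with the clades supported by the remaining characters; treating it as convergent (homoplasy) costs fewer steps than any alternative tree.
Trait 6 (derived state 'absent') is unique to Lineage E (autapomorphy; uninformative for grouping).
Trait 7 (derived state 'absent') is unique to Lineage K (autapomorphy; uninformative for grouping).
Most parsimonious ingroup topology: (((Lineage S,Lineage E),Lineage K),(Lineage G,Lineage F)).
Lineage K and Lineage S share a more recent common ancestor with each other than either does with Lineage G, so Lineage G is the least closely related of the three.

Lineage G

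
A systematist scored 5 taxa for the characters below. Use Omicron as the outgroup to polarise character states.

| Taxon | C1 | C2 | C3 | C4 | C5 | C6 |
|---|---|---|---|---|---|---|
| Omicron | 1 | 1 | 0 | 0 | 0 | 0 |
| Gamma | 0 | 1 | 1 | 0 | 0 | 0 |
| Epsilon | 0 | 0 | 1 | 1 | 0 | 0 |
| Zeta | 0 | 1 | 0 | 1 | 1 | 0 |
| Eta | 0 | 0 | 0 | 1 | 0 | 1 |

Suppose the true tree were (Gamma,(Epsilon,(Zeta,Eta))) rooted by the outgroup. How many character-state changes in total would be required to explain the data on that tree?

Map each character onto (Gamma,(Epsilon,(Zeta,Eta))) (rooted by Omicron) and count the minimum state changes it requires (Fitch parsimony):
C1: 1; C2: 2; C3: 2; C4: 1; C5: 1; C6: 1.
Total tree length = 8.

8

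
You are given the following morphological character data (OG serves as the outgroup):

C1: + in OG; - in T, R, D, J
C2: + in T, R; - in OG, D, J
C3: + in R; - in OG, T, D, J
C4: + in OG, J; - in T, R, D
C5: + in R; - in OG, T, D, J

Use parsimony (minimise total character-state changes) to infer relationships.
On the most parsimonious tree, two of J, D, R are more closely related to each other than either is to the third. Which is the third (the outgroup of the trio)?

Character polarity is set by the outgroup: the derived state is whichever differs from the outgroup's state, so for C1, C4 the derived state is '-', and for the remaining characters it is '+'.
All ingroup taxa share the derived state '-' for C1; it defines the ingroup but does not resolve relationships within it.
Only R and T show the derived state '+' for C2, supporting them as a clade.
C3 (derived state '+') is unique to R (autapomorphy; uninformative for grouping).
C4: derived state '-' in D, R, and T only — synapomorphy for {D, R, T}.
C5: derived state '+' in R only — an autapomorphy, so it tells us nothing about relationships among taxa.
Most parsimonious ingroup topology: (((T,R),D),J).
R and D share a more recent common ancestor with each other than either does with J, so J is the least closely related of the three.

J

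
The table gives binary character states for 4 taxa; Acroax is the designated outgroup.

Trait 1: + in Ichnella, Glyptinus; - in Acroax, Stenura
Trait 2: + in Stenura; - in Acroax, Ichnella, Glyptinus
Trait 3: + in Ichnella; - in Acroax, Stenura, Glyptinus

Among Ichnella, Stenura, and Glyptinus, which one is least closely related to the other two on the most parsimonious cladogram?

The outgroup has state '-' for every character, so '+' is the derived state throughout.
Trait 1 (derived state '+') is shared by Glyptinus and Ichnella — a synapomorphy uniting that clade.
Trait 2 (derived state '+') is unique to Stenura (autapomorphy; uninformative for grouping).
Trait 3: derived state '+' in Ichnella only — an autapomorphy, so it tells us nothing about relationships among taxa.
Most parsimonious ingroup topology: ((Ichnella,Glyptinus),Stenura).
Ichnella and Glyptinus share a more recent common ancestor with each other than either does with Stenura, so Stenura is the least closely related of the three.

Stenura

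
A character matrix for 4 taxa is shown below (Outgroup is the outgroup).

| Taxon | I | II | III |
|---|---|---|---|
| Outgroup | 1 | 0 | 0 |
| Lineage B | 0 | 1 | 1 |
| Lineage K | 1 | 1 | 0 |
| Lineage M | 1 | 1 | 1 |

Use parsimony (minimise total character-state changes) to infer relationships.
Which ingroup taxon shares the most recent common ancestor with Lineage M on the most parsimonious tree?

Lineage B

Character polarity is set by the outgroup: the derived state is whichever differs from the outgroup's state, so for I the derived state is '0', and for the remaining characters it is '1'.
I (derived state '0') is unique to Lineage B (autapomorphy; uninformative for grouping).
II (derived state '1') is shared by all ingroup taxa — unites the whole ingroup.
III (derived state '1') is shared by Lineage B and Lineage M — a synapomorphy uniting that clade.
Most parsimonious ingroup topology: ((Lineage B,Lineage M),Lineage K).
Lineage M and Lineage B form a cherry on this tree, so they are sister taxa.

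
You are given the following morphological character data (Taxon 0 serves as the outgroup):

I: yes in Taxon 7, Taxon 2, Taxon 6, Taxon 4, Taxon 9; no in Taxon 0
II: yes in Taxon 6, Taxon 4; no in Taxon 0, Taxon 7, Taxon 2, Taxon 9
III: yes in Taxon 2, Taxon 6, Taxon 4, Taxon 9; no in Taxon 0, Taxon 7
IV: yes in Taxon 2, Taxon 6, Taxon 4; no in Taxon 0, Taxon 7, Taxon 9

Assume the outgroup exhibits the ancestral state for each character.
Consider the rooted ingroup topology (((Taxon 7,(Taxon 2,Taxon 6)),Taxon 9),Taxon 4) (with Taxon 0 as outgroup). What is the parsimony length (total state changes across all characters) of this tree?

Map each character onto (((Taxon 7,(Taxon 2,Taxon 6)),Taxon 9),Taxon 4) (rooted by Taxon 0) and count the minimum state changes it requires (Fitch parsimony):
I: 1; II: 2; III: 2; IV: 2.
Total tree length = 7.

7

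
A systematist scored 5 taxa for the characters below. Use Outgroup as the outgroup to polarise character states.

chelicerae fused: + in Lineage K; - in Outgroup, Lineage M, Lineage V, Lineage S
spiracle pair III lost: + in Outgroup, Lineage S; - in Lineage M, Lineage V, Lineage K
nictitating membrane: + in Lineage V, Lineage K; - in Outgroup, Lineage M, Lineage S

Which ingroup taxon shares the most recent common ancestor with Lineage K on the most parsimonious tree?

Character polarity is set by the outgroup: the derived state is whichever differs from the outgroup's state, so for spiracle pair III lost the derived state is '-', and for the remaining characters it is '+'.
chelicerae fused: derived state '+' in Lineage K only — an autapomorphy, so it tells us nothing about relationships among taxa.
spiracle pair III lost (derived state '-') is shared by Lineage K, Lineage M, and Lineage V — a synapomorphy uniting that clade.
nictitating membrane (derived state '+') is shared by Lineage K and Lineage V — a synapomorphy uniting that clade.
Most parsimonious ingroup topology: ((Lineage M,(Lineage V,Lineage K)),Lineage S).
Lineage K and Lineage V form a cherry on this tree, so they are sister taxa.

Lineage V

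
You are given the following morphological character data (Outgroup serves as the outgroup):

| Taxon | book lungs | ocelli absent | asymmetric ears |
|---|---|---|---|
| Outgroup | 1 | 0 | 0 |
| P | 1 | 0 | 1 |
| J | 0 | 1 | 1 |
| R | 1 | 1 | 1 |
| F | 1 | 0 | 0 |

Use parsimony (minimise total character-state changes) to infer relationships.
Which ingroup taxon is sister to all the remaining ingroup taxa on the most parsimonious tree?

Character polarity is set by the outgroup: the derived state is whichever differs from the outgroup's state, so for book lungs the derived state is '0', and for the remaining characters it is '1'.
book lungs (derived state '0') is unique to J (autapomorphy; uninformative for grouping).
ocelli absent: derived state '1' in J and R only — synapomorphy for {J, R}.
Only J, P, and R show the derived state '1' for asymmetric ears, supporting them as a clade.
Most parsimonious ingroup topology: ((P,(J,R)),F).
F is sister to the clade containing all other ingroup taxa, so it is the earliest-diverging (most basal) ingroup lineage.

F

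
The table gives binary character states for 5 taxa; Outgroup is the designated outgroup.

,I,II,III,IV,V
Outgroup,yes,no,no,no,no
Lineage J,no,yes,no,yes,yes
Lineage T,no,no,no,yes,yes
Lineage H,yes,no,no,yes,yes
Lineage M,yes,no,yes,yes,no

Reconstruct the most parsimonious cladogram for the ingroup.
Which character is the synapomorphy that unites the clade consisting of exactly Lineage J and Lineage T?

I

Character polarity is set by the outgroup: the derived state is whichever differs from the outgroup's state, so for I the derived state is 'no', and for the remaining characters it is 'yes'.
I (derived state 'no') is shared by Lineage J and Lineage T — a synapomorphy uniting that clade.
II (derived state 'yes') is unique to Lineage J (autapomorphy; uninformative for grouping).
III (derived state 'yes') is unique to Lineage M (autapomorphy; uninformative for grouping).
IV (derived state 'yes') is shared by all ingroup taxa — unites the whole ingroup.
V: derived state 'yes' in Lineage H, Lineage J, and Lineage T only — synapomorphy for {Lineage H, Lineage J, Lineage T}.
Most parsimonious ingroup topology: (((Lineage J,Lineage T),Lineage H),Lineage M).
The clade {Lineage J, Lineage T} is supported by I: its derived state 'no' occurs in exactly those taxa and in no other taxon (including the outgroup).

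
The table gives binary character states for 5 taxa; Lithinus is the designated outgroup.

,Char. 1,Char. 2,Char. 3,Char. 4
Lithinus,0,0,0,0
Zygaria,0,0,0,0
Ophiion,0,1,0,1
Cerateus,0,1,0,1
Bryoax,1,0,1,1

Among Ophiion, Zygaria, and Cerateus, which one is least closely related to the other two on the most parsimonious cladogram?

The outgroup has state '0' for every character, so '1' is the derived state throughout.
Char. 1: derived state '1' in Bryoax only — an autapomorphy, so it tells us nothing about relationships among taxa.
Char. 2: derived state '1' in Cerateus and Ophiion only — synapomorphy for {Cerateus, Ophiion}.
Char. 3 (derived state '1') is unique to Bryoax (autapomorphy; uninformative for grouping).
Only Bryoax, Cerateus, and Ophiion show the derived state '1' for Char. 4, supporting them as a clade.
Most parsimonious ingroup topology: (Zygaria,((Ophiion,Cerateus),Bryoax)).
Cerateus and Ophiion share a more recent common ancestor with each other than either does with Zygaria, so Zygaria is the least closely related of the three.

Zygaria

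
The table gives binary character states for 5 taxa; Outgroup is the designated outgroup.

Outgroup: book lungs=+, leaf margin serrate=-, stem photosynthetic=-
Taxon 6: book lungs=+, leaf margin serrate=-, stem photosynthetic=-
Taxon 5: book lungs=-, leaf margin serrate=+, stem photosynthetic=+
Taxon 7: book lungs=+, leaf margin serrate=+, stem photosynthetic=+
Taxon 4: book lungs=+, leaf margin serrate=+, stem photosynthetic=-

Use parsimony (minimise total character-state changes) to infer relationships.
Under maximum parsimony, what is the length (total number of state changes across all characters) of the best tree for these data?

Character polarity is set by the outgroup: the derived state is whichever differs from the outgroup's state, so for book lungs the derived state is '-', and for the remaining characters it is '+'.
book lungs: derived state '-' in Taxon 5 only — an autapomorphy, so it tells us nothing about relationships among taxa.
Only Taxon 4, Taxon 5, and Taxon 7 show the derived state '+' for leaf margin serrate, supporting them as a clade.
stem photosynthetic (derived state '+') is shared by Taxon 5 and Taxon 7 — a synapomorphy uniting that clade.
Most parsimonious ingroup topology: (Taxon 6,((Taxon 5,Taxon 7),Taxon 4)).
Changes per character on this tree: book lungs: 1; leaf margin serrate: 1; stem photosynthetic: 1.
Total = 3.

3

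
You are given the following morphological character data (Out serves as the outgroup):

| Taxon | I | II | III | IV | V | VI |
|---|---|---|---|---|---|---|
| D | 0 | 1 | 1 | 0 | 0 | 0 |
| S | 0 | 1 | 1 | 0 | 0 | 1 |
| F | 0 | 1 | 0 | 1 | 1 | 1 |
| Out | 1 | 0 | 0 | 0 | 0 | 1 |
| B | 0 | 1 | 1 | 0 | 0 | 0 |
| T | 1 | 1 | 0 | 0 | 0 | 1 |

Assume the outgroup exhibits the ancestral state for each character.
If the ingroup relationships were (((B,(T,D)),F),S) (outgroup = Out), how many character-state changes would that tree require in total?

10

Map each character onto (((B,(T,D)),F),S) (rooted by Out) and count the minimum state changes it requires (Fitch parsimony):
I: 2; II: 1; III: 3; IV: 1; V: 1; VI: 2.
Total tree length = 10.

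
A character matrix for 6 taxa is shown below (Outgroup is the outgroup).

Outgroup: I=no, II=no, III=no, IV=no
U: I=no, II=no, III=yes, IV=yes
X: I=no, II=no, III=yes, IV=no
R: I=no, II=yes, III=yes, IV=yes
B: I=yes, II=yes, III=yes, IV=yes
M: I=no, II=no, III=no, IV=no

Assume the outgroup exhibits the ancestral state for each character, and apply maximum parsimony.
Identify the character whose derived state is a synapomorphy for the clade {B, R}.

II

The outgroup has state 'no' for every character, so 'yes' is the derived state throughout.
I: derived state 'yes' in B only — an autapomorphy, so it tells us nothing about relationships among taxa.
Only B and R show the derived state 'yes' for II, supporting them as a clade.
III (derived state 'yes') is shared by B, R, U, and X — a synapomorphy uniting that clade.
IV (derived state 'yes') is shared by B, R, and U — a synapomorphy uniting that clade.
Most parsimonious ingroup topology: (((U,(R,B)),X),M).
The clade {B, R} is supported by II: its derived state 'yes' occurs in exactly those taxa and in no other taxon (including the outgroup).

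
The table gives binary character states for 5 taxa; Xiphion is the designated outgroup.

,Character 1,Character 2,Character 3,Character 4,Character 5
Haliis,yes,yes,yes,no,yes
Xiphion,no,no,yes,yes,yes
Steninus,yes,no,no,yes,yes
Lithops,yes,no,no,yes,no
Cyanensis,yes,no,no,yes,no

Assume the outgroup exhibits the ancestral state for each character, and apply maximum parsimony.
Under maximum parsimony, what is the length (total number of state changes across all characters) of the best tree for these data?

5

Character polarity is set by the outgroup: the derived state is whichever differs from the outgroup's state, so for Character 3, Character 4, Character 5 the derived state is 'no', and for the remaining characters it is 'yes'.
All ingroup taxa share the derived state 'yes' for Character 1; it defines the ingroup but does not resolve relationships within it.
Character 2: derived state 'yes' in Haliis only — an autapomorphy, so it tells us nothing about relationships among taxa.
Only Cyanensis, Lithops, and Steninus show the derived state 'no' for Character 3, supporting them as a clade.
Character 4 (derived state 'no') is unique to Haliis (autapomorphy; uninformative for grouping).
Character 5 (derived state 'no') is shared by Cyanensis and Lithops — a synapomorphy uniting that clade.
Most parsimonious ingroup topology: ((Steninus,(Lithops,Cyanensis)),Haliis).
Changes per character on this tree: Character 1: 1; Character 2: 1; Character 3: 1; Character 4: 1; Character 5: 1.
Total = 5.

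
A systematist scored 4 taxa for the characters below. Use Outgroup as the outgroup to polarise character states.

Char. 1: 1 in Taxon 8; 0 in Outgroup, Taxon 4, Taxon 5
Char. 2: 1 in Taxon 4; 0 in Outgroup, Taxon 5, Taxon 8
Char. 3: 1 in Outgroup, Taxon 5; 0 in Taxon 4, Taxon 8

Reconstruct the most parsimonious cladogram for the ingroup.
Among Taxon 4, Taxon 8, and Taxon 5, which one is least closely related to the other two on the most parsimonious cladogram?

Taxon 5

Character polarity is set by the outgroup: the derived state is whichever differs from the outgroup's state, so for Char. 3 the derived state is '0', and for the remaining characters it is '1'.
Char. 1 (derived state '1') is unique to Taxon 8 (autapomorphy; uninformative for grouping).
Char. 2: derived state '1' in Taxon 4 only — an autapomorphy, so it tells us nothing about relationships among taxa.
Char. 3: derived state '0' in Taxon 4 and Taxon 8 only — synapomorphy for {Taxon 4, Taxon 8}.
Most parsimonious ingroup topology: ((Taxon 4,Taxon 8),Taxon 5).
Taxon 8 and Taxon 4 share a more recent common ancestor with each other than either does with Taxon 5, so Taxon 5 is the least closely related of the three.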